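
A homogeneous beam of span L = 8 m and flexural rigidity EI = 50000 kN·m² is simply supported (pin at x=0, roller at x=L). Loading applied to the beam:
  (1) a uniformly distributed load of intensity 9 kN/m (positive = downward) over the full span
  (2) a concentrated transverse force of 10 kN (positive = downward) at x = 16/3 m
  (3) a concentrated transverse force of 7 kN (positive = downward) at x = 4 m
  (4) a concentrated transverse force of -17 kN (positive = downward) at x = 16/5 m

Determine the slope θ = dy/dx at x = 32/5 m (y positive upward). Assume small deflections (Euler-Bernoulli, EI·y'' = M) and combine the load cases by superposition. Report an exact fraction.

Load 1 — uniform load w=9 kN/m over full span:
  θ_1 = -w(L³-6Lx²+4x³)/(24EI) = -9·(8³-6·8·(32/5)²+4·(32/5)³)/(24·50000) = 1188/390625 rad
Load 2 — point force P=10 kN at a=16/3 m (b=L-a=8/3):
  θ_2 = -Pa(2L²-6Lx+3x²+a²)/(6LEI)  [x>a] = -10·(16/3)·(2·8²-6·8·(32/5)+3·(32/5)²+(16/3)²)/(6·8·50000) = 784/1265625 rad
Load 3 — point force P=7 kN at a=4 m (b=L-a=4):
  θ_3 = -Pa(2L²-6Lx+3x²+a²)/(6LEI)  [x>a] = -7·4·(2·8²-6·8·(32/5)+3·(32/5)²+4²)/(6·8·50000) = 147/312500 rad
Load 4 — point force P=-17 kN at a=16/5 m (b=L-a=24/5):
  θ_4 = -Pa(2L²-6Lx+3x²+a²)/(6LEI)  [x>a] = -(-17)·(16/5)·(2·8²-6·8·(32/5)+3·(32/5)²+(16/5)²)/(6·8·50000) = -408/390625 rad
Superposition: θ = Σ θ_i = 78131/25312500 rad ≈ 0.003087 rad

θ(32/5) = 78131/25312500 rad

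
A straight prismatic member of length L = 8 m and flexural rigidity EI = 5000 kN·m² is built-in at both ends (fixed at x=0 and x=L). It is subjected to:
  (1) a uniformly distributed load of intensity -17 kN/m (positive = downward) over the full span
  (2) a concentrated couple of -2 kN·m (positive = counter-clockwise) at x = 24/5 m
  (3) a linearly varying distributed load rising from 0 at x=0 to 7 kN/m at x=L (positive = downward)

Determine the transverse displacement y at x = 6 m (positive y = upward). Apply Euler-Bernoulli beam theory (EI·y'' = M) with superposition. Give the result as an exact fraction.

Load 1 — uniform load w=-17 kN/m over full span:
  y_1 = -wx²(L-x)²/(24EI) = -(-17)·6²·(8-6)²/(24·5000) = 51/2500 m
Load 2 — applied couple M₀=-2 kN·m at a=24/5 m (b=L-a=16/5):
  y_2 = (R_Ax³/6 - M_Ax²/2 - M₀(x-a)²/2)/EI  [x>a] with R_A=-9/25, M_A=-16/25 = ((-9/25)·6³/6 - (-16/25)·6²/2 - (-2)·(6-(24/5))²/2)/5000 = 0 m
Load 3 — triangular load w₀=7 kN/m (0→w₀ over full span):
  y_3 = -w₀x²(L-x)²(x+2L)/(120LEI) = -7·6²·(8-6)²·(6+2·8)/(120·8·5000) = -231/50000 m
Superposition: y = Σ y_i = 789/50000 m ≈ 0.015780 m

y(6) = 789/50000 m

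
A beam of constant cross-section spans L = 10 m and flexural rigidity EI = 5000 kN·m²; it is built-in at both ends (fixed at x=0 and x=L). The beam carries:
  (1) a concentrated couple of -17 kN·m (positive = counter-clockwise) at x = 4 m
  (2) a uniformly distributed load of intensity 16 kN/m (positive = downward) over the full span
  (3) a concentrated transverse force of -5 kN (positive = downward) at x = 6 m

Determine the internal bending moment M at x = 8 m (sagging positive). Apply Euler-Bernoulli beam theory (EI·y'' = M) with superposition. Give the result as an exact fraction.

Load 1 — applied couple M₀=-17 kN·m at a=4 m (b=L-a=6):
  M_1 = R_Ax - M_A - M₀  [x>a] with R_A=-306/125, M_A=-51/25 = (-306/125)·8 - (-51/25) - (-17) = -68/125 kN·m
Load 2 — uniform load w=16 kN/m over full span:
  M_2 = wLx/2 - wL²/12 - wx²/2 = 16·10·8/2 - 16·10²/12 - 16·8²/2 = -16/3 kN·m
Load 3 — point force P=-5 kN at a=6 m (b=L-a=4):
  M_3 = Pa²(a+3b)(L-x)/L³ - Pa²b/L²  [x>a] = (-5)·6²·(6+3·4)·(10-8)/10³ - (-5)·6²·4/10² = 18/25 kN·m
Superposition: M = Σ M_i = -1934/375 kN·m ≈ -5.157333 kN·m

M(8) = -1934/375 kN·m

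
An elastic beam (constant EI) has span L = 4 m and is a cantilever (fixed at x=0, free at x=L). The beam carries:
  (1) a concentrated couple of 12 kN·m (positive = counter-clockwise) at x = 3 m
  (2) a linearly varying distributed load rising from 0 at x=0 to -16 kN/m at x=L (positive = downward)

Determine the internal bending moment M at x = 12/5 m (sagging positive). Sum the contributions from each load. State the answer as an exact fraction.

M(12/5) = 11156/375 kN·m

Load 1 — applied couple M₀=12 kN·m at a=3 m (b=L-a=1):
  M_1 = M₀  [x≤a] = 12 = 12 kN·m
Load 2 — triangular load w₀=-16 kN/m (0→w₀ over full span):
  M_2 = w₀Lx/2 - w₀L²/3 - w₀x³/(6L) = (-16)·4·(12/5)/2 - (-16)·4²/3 - (-16)·(12/5)³/(6·4) = 6656/375 kN·m
Superposition: M = Σ M_i = 11156/375 kN·m ≈ 29.749333 kN·m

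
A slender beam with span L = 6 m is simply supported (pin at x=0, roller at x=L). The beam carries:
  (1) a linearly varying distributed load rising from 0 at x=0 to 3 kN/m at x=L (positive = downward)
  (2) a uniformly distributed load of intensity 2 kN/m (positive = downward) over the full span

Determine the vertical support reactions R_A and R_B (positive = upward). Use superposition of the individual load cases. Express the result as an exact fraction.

Load 1 — triangular load w₀=3 kN/m (0→w₀ over full span):
  R_A = w₀L/6 = 3·6/6 = 3 kN
  R_B = w₀L/3 = 3·6/3 = 6 kN
Load 2 — uniform load w=2 kN/m over full span:
  R_A = wL/2 = 2·6/2 = 6 kN
  R_B = wL/2 = 2·6/2 = 6 kN
Superposition: R_A = 9 kN, R_B = 12 kN

R_A = 9 kN, R_B = 12 kN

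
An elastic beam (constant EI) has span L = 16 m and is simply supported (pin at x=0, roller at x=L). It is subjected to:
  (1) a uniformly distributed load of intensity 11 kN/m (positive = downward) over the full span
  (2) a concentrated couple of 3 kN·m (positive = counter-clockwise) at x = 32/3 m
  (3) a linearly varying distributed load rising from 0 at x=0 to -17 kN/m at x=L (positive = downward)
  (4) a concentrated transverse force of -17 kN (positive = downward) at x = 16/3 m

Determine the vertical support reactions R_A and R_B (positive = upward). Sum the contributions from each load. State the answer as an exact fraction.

R_A = 1513/48 kN, R_B = -409/48 kN

Load 1 — uniform load w=11 kN/m over full span:
  R_A = wL/2 = 11·16/2 = 88 kN
  R_B = wL/2 = 11·16/2 = 88 kN
Load 2 — applied couple M₀=3 kN·m at a=32/3 m (b=L-a=16/3):
  R_A = M₀/L = 3/16 kN
  R_B = -M₀/L = -3/16 kN
Load 3 — triangular load w₀=-17 kN/m (0→w₀ over full span):
  R_A = w₀L/6 = (-17)·16/6 = -136/3 kN
  R_B = w₀L/3 = (-17)·16/3 = -272/3 kN
Load 4 — point force P=-17 kN at a=16/3 m (b=L-a=32/3):
  R_A = Pb/L = (-17)·(32/3)/16 = -34/3 kN
  R_B = Pa/L = (-17)·(16/3)/16 = -17/3 kN
Superposition: R_A = 1513/48 kN, R_B = -409/48 kN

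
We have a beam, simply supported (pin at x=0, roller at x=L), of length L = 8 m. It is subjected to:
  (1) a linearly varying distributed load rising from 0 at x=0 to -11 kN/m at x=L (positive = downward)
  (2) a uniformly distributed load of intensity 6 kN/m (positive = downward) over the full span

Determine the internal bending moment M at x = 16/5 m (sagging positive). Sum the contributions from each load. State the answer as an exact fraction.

M(16/5) = 832/125 kN·m

Load 1 — triangular load w₀=-11 kN/m (0→w₀ over full span):
  M_1 = w₀Lx/6 - w₀x³/(6L) = (-11)·8·(16/5)/6 - (-11)·(16/5)³/(6·8) = -4928/125 kN·m
Load 2 — uniform load w=6 kN/m over full span:
  M_2 = wx(L-x)/2 = 6·(16/5)·(8-(16/5))/2 = 1152/25 kN·m
Superposition: M = Σ M_i = 832/125 kN·m ≈ 6.656000 kN·m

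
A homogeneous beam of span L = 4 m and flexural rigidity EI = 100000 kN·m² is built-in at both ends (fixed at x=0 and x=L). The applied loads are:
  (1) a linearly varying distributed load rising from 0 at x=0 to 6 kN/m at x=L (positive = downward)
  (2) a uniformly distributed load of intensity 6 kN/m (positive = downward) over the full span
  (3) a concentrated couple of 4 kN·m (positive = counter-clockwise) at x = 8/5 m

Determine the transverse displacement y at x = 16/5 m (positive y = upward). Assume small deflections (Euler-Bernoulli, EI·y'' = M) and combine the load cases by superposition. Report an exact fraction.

y(16/5) = -1108/48828125 m

Load 1 — triangular load w₀=6 kN/m (0→w₀ over full span):
  y_1 = -w₀x²(L-x)²(x+2L)/(120LEI) = -6·(16/5)²·(4-(16/5))²·((16/5)+2·4)/(120·4·100000) = -448/48828125 m
Load 2 — uniform load w=6 kN/m over full span:
  y_2 = -wx²(L-x)²/(24EI) = -6·(16/5)²·(4-(16/5))²/(24·100000) = -32/1953125 m
Load 3 — applied couple M₀=4 kN·m at a=8/5 m (b=L-a=12/5):
  y_3 = (R_Ax³/6 - M_Ax²/2 - M₀(x-a)²/2)/EI  [x>a] with R_A=36/25, M_A=12/25 = ((36/25)·(16/5)³/6 - (12/25)·(16/5)²/2 - 4·((16/5)-(8/5))²/2)/100000 = 28/9765625 m
Superposition: y = Σ y_i = -1108/48828125 m ≈ -0.000023 m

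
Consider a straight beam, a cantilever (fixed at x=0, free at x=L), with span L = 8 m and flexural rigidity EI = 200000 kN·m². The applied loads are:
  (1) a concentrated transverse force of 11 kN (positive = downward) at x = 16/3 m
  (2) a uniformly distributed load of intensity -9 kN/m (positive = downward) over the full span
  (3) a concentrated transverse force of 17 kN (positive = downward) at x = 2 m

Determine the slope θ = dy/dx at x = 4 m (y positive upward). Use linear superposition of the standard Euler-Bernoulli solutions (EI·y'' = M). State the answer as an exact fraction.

Load 1 — point force P=11 kN at a=16/3 m (b=L-a=8/3):
  θ_1 = -Px(2a-x)/(2EI)  [x≤a] = -11·4·(2·(16/3)-4)/(2·200000) = -11/15000 rad
Load 2 — uniform load w=-9 kN/m over full span:
  θ_2 = -wx(x²-3Lx+3L²)/(6EI) = -(-9)·4·(4²-3·8·4+3·8²)/(6·200000) = 21/6250 rad
Load 3 — point force P=17 kN at a=2 m (b=L-a=6):
  θ_3 = -Pa²/(2EI)  [x>a] = -17·2²/(2·200000) = -17/100000 rad
Superposition: θ = Σ θ_i = 737/300000 rad ≈ 0.002457 rad

θ(4) = 737/300000 rad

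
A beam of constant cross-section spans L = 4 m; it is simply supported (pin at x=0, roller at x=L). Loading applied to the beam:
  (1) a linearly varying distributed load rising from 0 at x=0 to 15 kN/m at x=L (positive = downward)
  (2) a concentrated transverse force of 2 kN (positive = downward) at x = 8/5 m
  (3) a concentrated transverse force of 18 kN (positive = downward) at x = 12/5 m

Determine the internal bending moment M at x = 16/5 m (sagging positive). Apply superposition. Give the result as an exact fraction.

Load 1 — triangular load w₀=15 kN/m (0→w₀ over full span):
  M_1 = w₀Lx/6 - w₀x³/(6L) = 15·4·(16/5)/6 - 15·(16/5)³/(6·4) = 288/25 kN·m
Load 2 — point force P=2 kN at a=8/5 m (b=L-a=12/5):
  M_2 = Pa(L-x)/L  [x>a] = 2·(8/5)·(4-(16/5))/4 = 16/25 kN·m
Load 3 — point force P=18 kN at a=12/5 m (b=L-a=8/5):
  M_3 = Pa(L-x)/L  [x>a] = 18·(12/5)·(4-(16/5))/4 = 216/25 kN·m
Superposition: M = Σ M_i = 104/5 kN·m ≈ 20.800000 kN·m

M(16/5) = 104/5 kN·m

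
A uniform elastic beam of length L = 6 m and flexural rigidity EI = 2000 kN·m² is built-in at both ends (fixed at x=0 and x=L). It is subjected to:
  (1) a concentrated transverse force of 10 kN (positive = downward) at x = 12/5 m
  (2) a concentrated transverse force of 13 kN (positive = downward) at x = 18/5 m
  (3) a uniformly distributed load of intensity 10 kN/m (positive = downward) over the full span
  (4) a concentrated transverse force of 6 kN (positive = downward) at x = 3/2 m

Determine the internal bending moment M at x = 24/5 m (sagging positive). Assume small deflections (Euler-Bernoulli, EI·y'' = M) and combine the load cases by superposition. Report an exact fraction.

Load 1 — point force P=10 kN at a=12/5 m (b=L-a=18/5):
  M_1 = Pa²(a+3b)(L-x)/L³ - Pa²b/L²  [x>a] = 10·(12/5)²·((12/5)+3·(18/5))·(6-(24/5))/6³ - 10·(12/5)²·(18/5)/6² = -192/125 kN·m
Load 2 — point force P=13 kN at a=18/5 m (b=L-a=12/5):
  M_2 = Pa²(a+3b)(L-x)/L³ - Pa²b/L²  [x>a] = 13·(18/5)²·((18/5)+3·(12/5))·(6-(24/5))/6³ - 13·(18/5)²·(12/5)/6² = -702/625 kN·m
Load 3 — uniform load w=10 kN/m over full span:
  M_3 = wLx/2 - wL²/12 - wx²/2 = 10·6·(24/5)/2 - 10·6²/12 - 10·(24/5)²/2 = -6/5 kN·m
Load 4 — point force P=6 kN at a=3/2 m (b=L-a=9/2):
  M_4 = Pa²(a+3b)(L-x)/L³ - Pa²b/L²  [x>a] = 6·(3/2)²·((3/2)+3·(9/2))·(6-(24/5))/6³ - 6·(3/2)²·(9/2)/6² = -9/16 kN·m
Superposition: M = Σ M_i = -44217/10000 kN·m ≈ -4.421700 kN·m

M(24/5) = -44217/10000 kN·m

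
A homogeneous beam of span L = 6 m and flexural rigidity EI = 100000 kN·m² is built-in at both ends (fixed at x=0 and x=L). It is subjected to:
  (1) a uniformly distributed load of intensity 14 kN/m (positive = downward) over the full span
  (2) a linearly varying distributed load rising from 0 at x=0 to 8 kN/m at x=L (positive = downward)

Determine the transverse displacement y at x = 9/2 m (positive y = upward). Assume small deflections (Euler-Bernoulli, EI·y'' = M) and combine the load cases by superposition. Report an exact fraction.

y(9/2) = -5589/16000000 m

Load 1 — uniform load w=14 kN/m over full span:
  y_1 = -wx²(L-x)²/(24EI) = -14·(9/2)²·(6-(9/2))²/(24·100000) = -1701/6400000 m
Load 2 — triangular load w₀=8 kN/m (0→w₀ over full span):
  y_2 = -w₀x²(L-x)²(x+2L)/(120LEI) = -8·(9/2)²·(6-(9/2))²·((9/2)+2·6)/(120·6·100000) = -2673/32000000 m
Superposition: y = Σ y_i = -5589/16000000 m ≈ -0.000349 m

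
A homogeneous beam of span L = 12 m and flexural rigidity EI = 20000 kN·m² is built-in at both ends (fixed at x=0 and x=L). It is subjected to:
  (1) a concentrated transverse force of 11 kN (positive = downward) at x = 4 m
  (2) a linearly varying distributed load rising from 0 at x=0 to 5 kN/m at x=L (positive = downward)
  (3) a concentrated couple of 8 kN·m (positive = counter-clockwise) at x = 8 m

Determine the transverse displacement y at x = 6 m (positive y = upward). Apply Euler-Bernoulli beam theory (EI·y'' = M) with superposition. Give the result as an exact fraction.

Load 1 — point force P=11 kN at a=4 m (b=L-a=8):
  y_1 = -Pa²(L-x)²(3bL-(3b+a)(L-x))/(6L³EI)  [x>a] = -11·4²·(12-6)²·(3·8·12-(3·8+4)·(12-6))/(6·12³·20000) = -11/3000 m
Load 2 — triangular load w₀=5 kN/m (0→w₀ over full span):
  y_2 = -w₀x²(L-x)²(x+2L)/(120LEI) = -5·6²·(12-6)²·(6+2·12)/(120·12·20000) = -27/4000 m
Load 3 — applied couple M₀=8 kN·m at a=8 m (b=L-a=4):
  y_3 = (R_Ax³/6 - M_Ax²/2)/EI  [x≤a] with R_A=8/9, M_A=8/3 = ((8/9)·6³/6 - (8/3)·6²/2)/20000 = -1/1250 m
Superposition: y = Σ y_i = -673/60000 m ≈ -0.011217 m

y(6) = -673/60000 m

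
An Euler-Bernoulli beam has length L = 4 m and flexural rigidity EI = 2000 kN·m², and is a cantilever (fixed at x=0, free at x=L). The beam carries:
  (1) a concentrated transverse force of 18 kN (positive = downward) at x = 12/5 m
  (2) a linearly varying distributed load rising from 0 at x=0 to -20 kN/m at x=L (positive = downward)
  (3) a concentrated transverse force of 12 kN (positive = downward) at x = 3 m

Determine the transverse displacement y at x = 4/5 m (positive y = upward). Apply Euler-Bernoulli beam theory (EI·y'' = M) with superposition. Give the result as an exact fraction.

Load 1 — point force P=18 kN at a=12/5 m (b=L-a=8/5):
  y_1 = -Px²(3a-x)/(6EI)  [x≤a] = -18·(4/5)²·(3·(12/5)-(4/5))/(6·2000) = -96/15625 m
Load 2 — triangular load w₀=-20 kN/m (0→w₀ over full span):
  y_2 = (w₀Lx³/12-w₀L²x²/6-w₀x⁵/(120L))/EI = ((-20)·4·(4/5)³/12-(-20)·4²·(4/5)²/6-(-20)·(4/5)⁵/(120·4))/2000 = 18008/1171875 m
Load 3 — point force P=12 kN at a=3 m (b=L-a=1):
  y_3 = -Px²(3a-x)/(6EI)  [x≤a] = -12·(4/5)²·(3·3-(4/5))/(6·2000) = -82/15625 m
Superposition: y = Σ y_i = 4658/1171875 m ≈ 0.003975 m

y(4/5) = 4658/1171875 m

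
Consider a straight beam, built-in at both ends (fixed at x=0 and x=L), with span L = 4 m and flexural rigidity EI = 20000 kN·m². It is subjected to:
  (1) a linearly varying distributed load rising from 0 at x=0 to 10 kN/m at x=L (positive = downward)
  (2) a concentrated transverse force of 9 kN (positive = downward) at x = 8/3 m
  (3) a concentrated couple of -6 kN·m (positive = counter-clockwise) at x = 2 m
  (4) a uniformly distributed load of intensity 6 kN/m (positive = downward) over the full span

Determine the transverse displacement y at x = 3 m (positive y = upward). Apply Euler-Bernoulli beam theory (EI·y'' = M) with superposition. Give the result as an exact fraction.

Load 1 — triangular load w₀=10 kN/m (0→w₀ over full span):
  y_1 = -w₀x²(L-x)²(x+2L)/(120LEI) = -10·3²·(4-3)²·(3+2·4)/(120·4·20000) = -33/320000 m
Load 2 — point force P=9 kN at a=8/3 m (b=L-a=4/3):
  y_2 = -Pa²(L-x)²(3bL-(3b+a)(L-x))/(6L³EI)  [x>a] = -9·(8/3)²·(4-3)²·(3·(4/3)·4-(3·(4/3)+(8/3))·(4-3))/(6·4³·20000) = -7/90000 m
Load 3 — applied couple M₀=-6 kN·m at a=2 m (b=L-a=2):
  y_3 = (R_Ax³/6 - M_Ax²/2 - M₀(x-a)²/2)/EI  [x>a] with R_A=-9/4, M_A=-3/2 = ((-9/4)·3³/6 - (-3/2)·3²/2 - (-6)·(3-2)²/2)/20000 = -3/160000 m
Load 4 — uniform load w=6 kN/m over full span:
  y_4 = -wx²(L-x)²/(24EI) = -6·3²·(4-3)²/(24·20000) = -9/80000 m
Superposition: y = Σ y_i = -899/2880000 m ≈ -0.000312 m

y(3) = -899/2880000 m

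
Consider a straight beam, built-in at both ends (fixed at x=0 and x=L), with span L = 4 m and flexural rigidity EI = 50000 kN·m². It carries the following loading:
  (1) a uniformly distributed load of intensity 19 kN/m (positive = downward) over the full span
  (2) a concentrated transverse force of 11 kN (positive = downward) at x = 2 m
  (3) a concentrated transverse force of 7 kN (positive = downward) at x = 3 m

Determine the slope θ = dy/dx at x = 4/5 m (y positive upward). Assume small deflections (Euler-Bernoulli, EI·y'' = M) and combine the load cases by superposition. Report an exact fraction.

Load 1 — uniform load w=19 kN/m over full span:
  θ_1 = -wx(L-x)(L-2x)/(12EI) = -19·(4/5)·(4-(4/5))·(4-2·(4/5))/(12·50000) = -76/390625 rad
Load 2 — point force P=11 kN at a=2 m (b=L-a=2):
  θ_2 = -Pb²x(2aL-(3a+b)x)/(2L³EI)  [x≤a] = -11·2²·(4/5)·(2·2·4-(3·2+2)·(4/5))/(2·4³·50000) = -33/625000 rad
Load 3 — point force P=7 kN at a=3 m (b=L-a=1):
  θ_3 = -Pb²x(2aL-(3a+b)x)/(2L³EI)  [x≤a] = -7·1²·(4/5)·(2·3·4-(3·3+1)·(4/5))/(2·4³·50000) = -7/500000 rad
Superposition: θ = Σ θ_i = -3267/12500000 rad ≈ -0.000261 rad

θ(4/5) = -3267/12500000 rad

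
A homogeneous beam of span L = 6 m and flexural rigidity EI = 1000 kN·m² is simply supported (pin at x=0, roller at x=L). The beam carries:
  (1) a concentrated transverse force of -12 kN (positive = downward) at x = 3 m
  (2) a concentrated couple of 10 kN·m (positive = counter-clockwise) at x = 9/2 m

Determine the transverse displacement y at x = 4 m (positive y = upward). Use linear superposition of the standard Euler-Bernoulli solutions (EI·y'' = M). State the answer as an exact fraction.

Load 1 — point force P=-12 kN at a=3 m (b=L-a=3):
  y_1 = -Pa(L-x)(2Lx-a²-x²)/(6LEI)  [x>a] = -(-12)·3·(6-4)·(2·6·4-3²-4²)/(6·6·1000) = 23/500 m
Load 2 — applied couple M₀=10 kN·m at a=9/2 m (b=L-a=3/2):
  y_2 = (M₀x³/(6L)+C₁x)/EI  [x≤a] with C₁=M₀(3b²-L²)/(6L)=-65/8 = (10·4³/(6·6)+(-65/8)·4)/1000 = -53/3600 m
Superposition: y = Σ y_i = 563/18000 m ≈ 0.031278 m

y(4) = 563/18000 m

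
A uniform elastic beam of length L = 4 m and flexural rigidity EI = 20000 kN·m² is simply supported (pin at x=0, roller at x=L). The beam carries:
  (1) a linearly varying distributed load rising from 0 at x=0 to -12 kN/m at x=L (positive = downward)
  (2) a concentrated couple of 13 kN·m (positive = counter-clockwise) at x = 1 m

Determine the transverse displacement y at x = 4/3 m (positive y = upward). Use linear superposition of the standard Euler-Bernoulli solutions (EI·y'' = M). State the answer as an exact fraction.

y(4/3) = 6163/4860000 m

Load 1 — triangular load w₀=-12 kN/m (0→w₀ over full span):
  y_1 = -w₀x(7L⁴-10L²x²+3x⁴)/(360LEI) = -(-12)·(4/3)·(7·4⁴-10·4²·(4/3)²+3·(4/3)⁴)/(360·4·20000) = 128/151875 m
Load 2 — applied couple M₀=13 kN·m at a=1 m (b=L-a=3):
  y_2 = (M₀x³/(6L)-M₀(x-a)²/2+C₁x)/EI  [x>a] with C₁=M₀(3b²-L²)/(6L)=143/24 = (13·(4/3)³/(6·4)-13·((4/3)-1)²/2+(143/24)·(4/3))/20000 = 689/1620000 m
Superposition: y = Σ y_i = 6163/4860000 m ≈ 0.001268 m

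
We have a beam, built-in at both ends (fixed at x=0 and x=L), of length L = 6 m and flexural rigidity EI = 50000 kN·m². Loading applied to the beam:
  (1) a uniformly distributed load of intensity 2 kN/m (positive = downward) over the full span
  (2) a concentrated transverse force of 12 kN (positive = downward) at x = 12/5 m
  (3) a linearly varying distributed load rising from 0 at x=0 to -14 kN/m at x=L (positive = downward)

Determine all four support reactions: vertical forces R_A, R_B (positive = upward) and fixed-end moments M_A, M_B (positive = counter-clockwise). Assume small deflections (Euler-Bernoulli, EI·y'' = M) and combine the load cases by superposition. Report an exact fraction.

R_A = 147/125 kN, M_A = -54/125 kN·m, R_B = -2397/125 kN, M_B = 1536/125 kN·m

Load 1 — uniform load w=2 kN/m over full span:
  R_A = wL/2 = 2·6/2 = 6 kN
  M_A = wL²/12 = 2·6²/12 = 6 kN·m
  R_B = wL/2 = 2·6/2 = 6 kN
  M_B = -wL²/12 = -2·6²/12 = -6 kN·m
Load 2 — point force P=12 kN at a=12/5 m (b=L-a=18/5):
  R_A = Pb²(3a+b)/L³ = 12·(18/5)²·(3·(12/5)+(18/5))/6³ = 972/125 kN
  M_A = Pab²/L² = 12·(12/5)·(18/5)²/6² = 1296/125 kN·m
  R_B = Pa²(a+3b)/L³ = 12·(12/5)²·((12/5)+3·(18/5))/6³ = 528/125 kN
  M_B = -Pa²b/L² = -12·(12/5)²·(18/5)/6² = -864/125 kN·m
Load 3 — triangular load w₀=-14 kN/m (0→w₀ over full span):
  R_A = 3w₀L/20 = 3·(-14)·6/20 = -63/5 kN
  M_A = w₀L²/30 = (-14)·6²/30 = -84/5 kN·m
  R_B = 7w₀L/20 = 7·(-14)·6/20 = -147/5 kN
  M_B = -w₀L²/20 = -(-14)·6²/20 = 126/5 kN·m
Superposition: R_A = 147/125 kN, M_A = -54/125 kN·m, R_B = -2397/125 kN, M_B = 1536/125 kN·m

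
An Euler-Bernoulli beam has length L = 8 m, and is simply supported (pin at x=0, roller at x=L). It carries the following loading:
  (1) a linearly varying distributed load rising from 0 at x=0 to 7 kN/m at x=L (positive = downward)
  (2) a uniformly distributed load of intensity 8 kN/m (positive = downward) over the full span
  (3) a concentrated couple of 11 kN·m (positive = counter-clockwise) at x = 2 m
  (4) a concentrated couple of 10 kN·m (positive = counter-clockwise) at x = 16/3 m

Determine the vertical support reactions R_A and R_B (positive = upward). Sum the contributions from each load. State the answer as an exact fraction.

R_A = 1055/24 kN, R_B = 1153/24 kN

Load 1 — triangular load w₀=7 kN/m (0→w₀ over full span):
  R_A = w₀L/6 = 7·8/6 = 28/3 kN
  R_B = w₀L/3 = 7·8/3 = 56/3 kN
Load 2 — uniform load w=8 kN/m over full span:
  R_A = wL/2 = 8·8/2 = 32 kN
  R_B = wL/2 = 8·8/2 = 32 kN
Load 3 — applied couple M₀=11 kN·m at a=2 m (b=L-a=6):
  R_A = M₀/L = 11/8 kN
  R_B = -M₀/L = -11/8 kN
Load 4 — applied couple M₀=10 kN·m at a=16/3 m (b=L-a=8/3):
  R_A = M₀/L = 10/8 = 5/4 kN
  R_B = -M₀/L = -10/8 = -5/4 kN
Superposition: R_A = 1055/24 kN, R_B = 1153/24 kN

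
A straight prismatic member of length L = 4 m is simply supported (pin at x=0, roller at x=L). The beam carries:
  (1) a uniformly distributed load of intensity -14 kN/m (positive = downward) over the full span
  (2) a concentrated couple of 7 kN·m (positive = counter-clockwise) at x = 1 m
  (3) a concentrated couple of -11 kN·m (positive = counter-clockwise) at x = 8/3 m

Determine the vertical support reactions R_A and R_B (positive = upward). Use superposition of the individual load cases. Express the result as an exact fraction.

Load 1 — uniform load w=-14 kN/m over full span:
  R_A = wL/2 = (-14)·4/2 = -28 kN
  R_B = wL/2 = (-14)·4/2 = -28 kN
Load 2 — applied couple M₀=7 kN·m at a=1 m (b=L-a=3):
  R_A = M₀/L = 7/4 kN
  R_B = -M₀/L = -7/4 kN
Load 3 — applied couple M₀=-11 kN·m at a=8/3 m (b=L-a=4/3):
  R_A = M₀/L = (-11)/4 = -11/4 kN
  R_B = -M₀/L = -(-11)/4 = 11/4 kN
Superposition: R_A = -29 kN, R_B = -27 kN

R_A = -29 kN, R_B = -27 kN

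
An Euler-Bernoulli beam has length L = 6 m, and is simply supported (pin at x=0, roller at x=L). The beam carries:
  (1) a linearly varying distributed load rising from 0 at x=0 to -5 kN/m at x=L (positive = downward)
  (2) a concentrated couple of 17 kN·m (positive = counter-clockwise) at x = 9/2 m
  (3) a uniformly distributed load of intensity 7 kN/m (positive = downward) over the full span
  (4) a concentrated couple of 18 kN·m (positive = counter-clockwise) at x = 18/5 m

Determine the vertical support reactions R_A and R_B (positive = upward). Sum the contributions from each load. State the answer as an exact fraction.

Load 1 — triangular load w₀=-5 kN/m (0→w₀ over full span):
  R_A = w₀L/6 = (-5)·6/6 = -5 kN
  R_B = w₀L/3 = (-5)·6/3 = -10 kN
Load 2 — applied couple M₀=17 kN·m at a=9/2 m (b=L-a=3/2):
  R_A = M₀/L = 17/6 kN
  R_B = -M₀/L = -17/6 kN
Load 3 — uniform load w=7 kN/m over full span:
  R_A = wL/2 = 7·6/2 = 21 kN
  R_B = wL/2 = 7·6/2 = 21 kN
Load 4 — applied couple M₀=18 kN·m at a=18/5 m (b=L-a=12/5):
  R_A = M₀/L = 18/6 = 3 kN
  R_B = -M₀/L = -18/6 = -3 kN
Superposition: R_A = 131/6 kN, R_B = 31/6 kN

R_A = 131/6 kN, R_B = 31/6 kN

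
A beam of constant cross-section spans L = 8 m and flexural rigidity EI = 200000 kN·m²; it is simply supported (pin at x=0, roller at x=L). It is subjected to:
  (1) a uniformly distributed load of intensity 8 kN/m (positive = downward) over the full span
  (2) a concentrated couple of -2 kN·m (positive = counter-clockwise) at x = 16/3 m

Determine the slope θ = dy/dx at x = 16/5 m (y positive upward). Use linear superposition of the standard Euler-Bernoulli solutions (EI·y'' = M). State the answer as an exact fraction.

θ(16/5) = -3517/14062500 rad

Load 1 — uniform load w=8 kN/m over full span:
  θ_1 = -w(L³-6Lx²+4x³)/(24EI) = -8·(8³-6·8·(16/5)²+4·(16/5)³)/(24·200000) = -296/1171875 rad
Load 2 — applied couple M₀=-2 kN·m at a=16/3 m (b=L-a=8/3):
  θ_2 = (M₀x²/(2L)+C₁)/EI  [x≤a] with C₁=M₀(3b²-L²)/(6L)=16/9 = ((-2)·(16/5)²/(2·8)+(16/9))/200000 = 7/2812500 rad
Superposition: θ = Σ θ_i = -3517/14062500 rad ≈ -0.000250 rad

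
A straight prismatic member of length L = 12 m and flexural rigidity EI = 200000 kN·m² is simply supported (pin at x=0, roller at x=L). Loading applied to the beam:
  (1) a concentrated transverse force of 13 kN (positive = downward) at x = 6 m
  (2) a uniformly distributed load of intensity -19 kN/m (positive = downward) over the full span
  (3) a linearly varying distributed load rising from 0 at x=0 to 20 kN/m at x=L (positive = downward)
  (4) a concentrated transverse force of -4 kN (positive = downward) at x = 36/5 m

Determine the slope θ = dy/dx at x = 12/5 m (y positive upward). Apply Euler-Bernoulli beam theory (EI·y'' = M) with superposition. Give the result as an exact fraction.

θ(12/5) = 11343/5000000 rad

Load 1 — point force P=13 kN at a=6 m (b=L-a=6):
  θ_1 = -Pb(L²-b²-3x²)/(6LEI)  [x≤a] = -13·6·(12²-6²-3·(12/5)²)/(6·12·200000) = -2457/5000000 rad
Load 2 — uniform load w=-19 kN/m over full span:
  θ_2 = -w(L³-6Lx²+4x³)/(24EI) = -(-19)·(12³-6·12·(12/5)²+4·(12/5)³)/(24·200000) = 16929/3125000 rad
Load 3 — triangular load w₀=20 kN/m (0→w₀ over full span):
  θ_3 = -w₀(7L⁴-30L²x²+15x⁴)/(360LEI) = -20·(7·12⁴-30·12²·(12/5)²+15·(12/5)⁴)/(360·12·200000) = -1092/390625 rad
Load 4 — point force P=-4 kN at a=36/5 m (b=L-a=24/5):
  θ_4 = -Pb(L²-b²-3x²)/(6LEI)  [x≤a] = -(-4)·(24/5)·(12²-(24/5)²-3·(12/5)²)/(6·12·200000) = 54/390625 rad
Superposition: θ = Σ θ_i = 11343/5000000 rad ≈ 0.002269 rad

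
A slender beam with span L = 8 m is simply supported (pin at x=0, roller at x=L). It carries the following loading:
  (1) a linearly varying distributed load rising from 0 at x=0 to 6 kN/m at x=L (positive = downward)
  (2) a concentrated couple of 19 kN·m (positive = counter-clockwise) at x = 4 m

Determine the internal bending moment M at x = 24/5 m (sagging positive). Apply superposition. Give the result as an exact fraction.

M(24/5) = 2122/125 kN·m

Load 1 — triangular load w₀=6 kN/m (0→w₀ over full span):
  M_1 = w₀Lx/6 - w₀x³/(6L) = 6·8·(24/5)/6 - 6·(24/5)³/(6·8) = 3072/125 kN·m
Load 2 — applied couple M₀=19 kN·m at a=4 m (b=L-a=4):
  M_2 = M₀x/L - M₀  [x>a] = 19·(24/5)/8 - 19 = -38/5 kN·m
Superposition: M = Σ M_i = 2122/125 kN·m ≈ 16.976000 kN·m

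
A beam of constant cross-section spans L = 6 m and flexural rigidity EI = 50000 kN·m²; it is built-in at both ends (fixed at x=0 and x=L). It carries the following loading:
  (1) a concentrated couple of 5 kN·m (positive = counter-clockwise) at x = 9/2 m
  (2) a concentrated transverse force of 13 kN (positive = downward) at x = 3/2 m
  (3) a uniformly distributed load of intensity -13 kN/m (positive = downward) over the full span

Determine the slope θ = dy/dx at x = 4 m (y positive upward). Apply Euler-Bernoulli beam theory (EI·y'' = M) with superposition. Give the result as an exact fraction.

θ(4) = -77/300000 rad

Load 1 — applied couple M₀=5 kN·m at a=9/2 m (b=L-a=3/2):
  θ_1 = (R_Ax²/2 - M_Ax)/EI  [x≤a] with R_A=15/16, M_A=25/16 = ((15/16)·4²/2 - (25/16)·4)/50000 = 1/40000 rad
Load 2 — point force P=13 kN at a=3/2 m (b=L-a=9/2):
  θ_2 = Pa²(L-x)(2bL-(3b+a)(L-x))/(2L³EI)  [x>a] = 13·(3/2)²·(6-4)·(2·(9/2)·6-(3·(9/2)+(3/2))·(6-4))/(2·6³·50000) = 13/200000 rad
Load 3 — uniform load w=-13 kN/m over full span:
  θ_3 = -wx(L-x)(L-2x)/(12EI) = -(-13)·4·(6-4)·(6-2·4)/(12·50000) = -13/37500 rad
Superposition: θ = Σ θ_i = -77/300000 rad ≈ -0.000257 rad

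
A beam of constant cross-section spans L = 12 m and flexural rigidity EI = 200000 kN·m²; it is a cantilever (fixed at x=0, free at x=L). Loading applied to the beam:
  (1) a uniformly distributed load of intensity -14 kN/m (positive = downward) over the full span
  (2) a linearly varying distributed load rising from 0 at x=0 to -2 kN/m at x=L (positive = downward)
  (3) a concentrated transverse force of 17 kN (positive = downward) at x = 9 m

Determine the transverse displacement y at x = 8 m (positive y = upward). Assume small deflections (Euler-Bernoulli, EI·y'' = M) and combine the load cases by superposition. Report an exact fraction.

Load 1 — uniform load w=-14 kN/m over full span:
  y_1 = -wx²(x²-4Lx+6L²)/(24EI) = -(-14)·8²·(8²-4·12·8+6·12²)/(24·200000) = 952/9375 m
Load 2 — triangular load w₀=-2 kN/m (0→w₀ over full span):
  y_2 = (w₀Lx³/12-w₀L²x²/6-w₀x⁵/(120L))/EI = ((-2)·12·8³/12-(-2)·12²·8²/6-(-2)·8⁵/(120·12))/200000 = 1472/140625 m
Load 3 — point force P=17 kN at a=9 m (b=L-a=3):
  y_3 = -Px²(3a-x)/(6EI)  [x≤a] = -17·8²·(3·9-8)/(6·200000) = -323/18750 m
Superposition: y = Σ y_i = 26659/281250 m ≈ 0.094788 m

y(8) = 26659/281250 m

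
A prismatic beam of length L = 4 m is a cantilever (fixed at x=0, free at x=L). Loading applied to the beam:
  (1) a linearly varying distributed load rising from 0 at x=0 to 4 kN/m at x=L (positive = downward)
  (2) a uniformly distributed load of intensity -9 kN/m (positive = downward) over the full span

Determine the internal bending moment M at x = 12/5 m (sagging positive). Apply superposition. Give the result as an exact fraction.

M(12/5) = 2656/375 kN·m

Load 1 — triangular load w₀=4 kN/m (0→w₀ over full span):
  M_1 = w₀Lx/2 - w₀L²/3 - w₀x³/(6L) = 4·4·(12/5)/2 - 4·4²/3 - 4·(12/5)³/(6·4) = -1664/375 kN·m
Load 2 — uniform load w=-9 kN/m over full span:
  M_2 = -w(L-x)²/2 = -(-9)·(4-(12/5))²/2 = 288/25 kN·m
Superposition: M = Σ M_i = 2656/375 kN·m ≈ 7.082667 kN·m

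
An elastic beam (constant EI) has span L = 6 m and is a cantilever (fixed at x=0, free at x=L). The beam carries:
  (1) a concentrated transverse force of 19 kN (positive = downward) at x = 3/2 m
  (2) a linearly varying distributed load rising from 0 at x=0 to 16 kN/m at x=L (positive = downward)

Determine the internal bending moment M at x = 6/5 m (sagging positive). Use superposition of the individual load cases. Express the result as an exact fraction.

M(6/5) = -35217/250 kN·m

Load 1 — point force P=19 kN at a=3/2 m (b=L-a=9/2):
  M_1 = -P(a-x)  [x≤a] = -19·((3/2)-(6/5)) = -57/10 kN·m
Load 2 — triangular load w₀=16 kN/m (0→w₀ over full span):
  M_2 = w₀Lx/2 - w₀L²/3 - w₀x³/(6L) = 16·6·(6/5)/2 - 16·6²/3 - 16·(6/5)³/(6·6) = -16896/125 kN·m
Superposition: M = Σ M_i = -35217/250 kN·m ≈ -140.868000 kN·m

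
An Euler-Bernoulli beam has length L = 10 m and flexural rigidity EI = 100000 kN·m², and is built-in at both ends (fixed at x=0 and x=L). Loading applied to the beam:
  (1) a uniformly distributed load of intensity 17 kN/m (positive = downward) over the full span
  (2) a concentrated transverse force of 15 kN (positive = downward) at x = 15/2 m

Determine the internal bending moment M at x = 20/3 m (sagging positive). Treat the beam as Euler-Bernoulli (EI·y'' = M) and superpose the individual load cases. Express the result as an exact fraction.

M(20/3) = 16075/288 kN·m

Load 1 — uniform load w=17 kN/m over full span:
  M_1 = wLx/2 - wL²/12 - wx²/2 = 17·10·(20/3)/2 - 17·10²/12 - 17·(20/3)²/2 = 425/9 kN·m
Load 2 — point force P=15 kN at a=15/2 m (b=L-a=5/2):
  M_2 = Pb²(3a+b)x/L³ - Pab²/L²  [x≤a] = 15·(5/2)²·(3·(15/2)+(5/2))·(20/3)/10³ - 15·(15/2)·(5/2)²/10² = 275/32 kN·m
Superposition: M = Σ M_i = 16075/288 kN·m ≈ 55.815972 kN·m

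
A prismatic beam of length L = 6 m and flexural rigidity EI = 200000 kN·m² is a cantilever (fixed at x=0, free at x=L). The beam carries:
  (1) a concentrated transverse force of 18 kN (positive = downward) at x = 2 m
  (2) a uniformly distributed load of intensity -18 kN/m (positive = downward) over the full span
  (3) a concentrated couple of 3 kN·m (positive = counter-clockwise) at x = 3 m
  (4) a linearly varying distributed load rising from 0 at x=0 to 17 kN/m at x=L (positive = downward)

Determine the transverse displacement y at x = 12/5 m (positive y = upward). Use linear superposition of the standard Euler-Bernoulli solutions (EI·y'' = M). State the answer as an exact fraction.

Load 1 — point force P=18 kN at a=2 m (b=L-a=4):
  y_1 = -Pa²(3x-a)/(6EI)  [x>a] = -18·2²·(3·(12/5)-2)/(6·200000) = -39/125000 m
Load 2 — uniform load w=-18 kN/m over full span:
  y_2 = -wx²(x²-4Lx+6L²)/(24EI) = -(-18)·(12/5)²·((12/5)²-4·6·(12/5)+6·6²)/(24·200000) = 13851/3906250 m
Load 3 — applied couple M₀=3 kN·m at a=3 m (b=L-a=3):
  y_3 = M₀x²/(2EI)  [x≤a] = 3·(12/5)²/(2·200000) = 27/625000 m
Load 4 — triangular load w₀=17 kN/m (0→w₀ over full span):
  y_4 = (w₀Lx³/12-w₀L²x²/6-w₀x⁵/(120L))/EI = (17·6·(12/5)³/12-17·6²·(12/5)²/6-17·(12/5)⁵/(120·6))/200000 = -115209/48828125 m
Superposition: y = Σ y_i = 89607/97656250 m ≈ 0.000918 m

y(12/5) = 89607/97656250 m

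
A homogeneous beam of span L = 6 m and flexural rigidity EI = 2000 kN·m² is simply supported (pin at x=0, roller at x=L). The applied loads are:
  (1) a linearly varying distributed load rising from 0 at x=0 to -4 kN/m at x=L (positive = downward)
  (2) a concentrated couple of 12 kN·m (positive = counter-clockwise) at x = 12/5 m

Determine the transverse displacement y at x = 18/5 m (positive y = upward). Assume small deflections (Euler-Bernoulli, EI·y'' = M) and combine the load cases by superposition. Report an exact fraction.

Load 1 — triangular load w₀=-4 kN/m (0→w₀ over full span):
  y_1 = -w₀x(7L⁴-10L²x²+3x⁴)/(360LEI) = -(-4)·(18/5)·(7·6⁴-10·6²·(18/5)²+3·(18/5)⁴)/(360·6·2000) = 31968/1953125 m
Load 2 — applied couple M₀=12 kN·m at a=12/5 m (b=L-a=18/5):
  y_2 = (M₀x³/(6L)-M₀(x-a)²/2+C₁x)/EI  [x>a] with C₁=M₀(3b²-L²)/(6L)=24/25 = (12·(18/5)³/(6·6)-12·((18/5)-(12/5))²/2+(24/25)·(18/5))/2000 = 81/15625 m
Superposition: y = Σ y_i = 42093/1953125 m ≈ 0.021552 m

y(18/5) = 42093/1953125 m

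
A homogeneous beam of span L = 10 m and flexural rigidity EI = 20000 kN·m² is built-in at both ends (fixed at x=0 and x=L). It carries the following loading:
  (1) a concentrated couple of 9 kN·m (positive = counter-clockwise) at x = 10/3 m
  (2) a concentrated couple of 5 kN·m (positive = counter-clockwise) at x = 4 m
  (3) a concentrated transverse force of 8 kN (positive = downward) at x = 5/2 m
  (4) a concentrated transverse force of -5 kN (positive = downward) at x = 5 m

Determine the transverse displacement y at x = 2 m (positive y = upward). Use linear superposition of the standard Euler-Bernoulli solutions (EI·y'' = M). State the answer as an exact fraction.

y(2) = -223/1500000 m

Load 1 — applied couple M₀=9 kN·m at a=10/3 m (b=L-a=20/3):
  y_1 = (R_Ax³/6 - M_Ax²/2)/EI  [x≤a] with R_A=6/5, M_A=0 = ((6/5)·2³/6 - 0·2²/2)/20000 = 1/12500 m
Load 2 — applied couple M₀=5 kN·m at a=4 m (b=L-a=6):
  y_2 = (R_Ax³/6 - M_Ax²/2)/EI  [x≤a] with R_A=18/25, M_A=3/5 = ((18/25)·2³/6 - (3/5)·2²/2)/20000 = -3/250000 m
Load 3 — point force P=8 kN at a=5/2 m (b=L-a=15/2):
  y_3 = -Pb²x²(3aL-(3a+b)x)/(6L³EI)  [x≤a] = -8·(15/2)²·2²·(3·(5/2)·10-(3·(5/2)+(15/2))·2)/(6·10³·20000) = -27/40000 m
Load 4 — point force P=-5 kN at a=5 m (b=L-a=5):
  y_4 = -Pb²x²(3aL-(3a+b)x)/(6L³EI)  [x≤a] = -(-5)·5²·2²·(3·5·10-(3·5+5)·2)/(6·10³·20000) = 11/24000 m
Superposition: y = Σ y_i = -223/1500000 m ≈ -0.000149 m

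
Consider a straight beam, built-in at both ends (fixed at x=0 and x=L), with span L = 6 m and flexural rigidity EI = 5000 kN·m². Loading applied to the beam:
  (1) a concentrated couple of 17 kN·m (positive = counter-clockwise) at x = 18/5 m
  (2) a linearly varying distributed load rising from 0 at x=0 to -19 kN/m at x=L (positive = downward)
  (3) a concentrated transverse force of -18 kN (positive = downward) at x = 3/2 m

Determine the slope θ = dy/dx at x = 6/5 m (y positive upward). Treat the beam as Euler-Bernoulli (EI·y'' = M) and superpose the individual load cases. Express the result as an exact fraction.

θ(6/5) = 47553/12500000 rad

Load 1 — applied couple M₀=17 kN·m at a=18/5 m (b=L-a=12/5):
  θ_1 = (R_Ax²/2 - M_Ax)/EI  [x≤a] with R_A=102/25, M_A=136/25 = ((102/25)·(6/5)²/2 - (136/25)·(6/5))/5000 = -561/781250 rad
Load 2 — triangular load w₀=-19 kN/m (0→w₀ over full span):
  θ_2 = -w₀(2x(L-x)(L-2x)(x+2L)+x²(L-x)²)/(120LEI) = -(-19)·(2·(6/5)·(6-(6/5))·(6-2·(6/5))·((6/5)+2·6)+(6/5)²·(6-(6/5))²)/(120·6·5000) = 1197/390625 rad
Load 3 — point force P=-18 kN at a=3/2 m (b=L-a=9/2):
  θ_3 = -Pb²x(2aL-(3a+b)x)/(2L³EI)  [x≤a] = -(-18)·(9/2)²·(6/5)·(2·(3/2)·6-(3·(3/2)+(9/2))·(6/5))/(2·6³·5000) = 729/500000 rad
Superposition: θ = Σ θ_i = 47553/12500000 rad ≈ 0.003804 rad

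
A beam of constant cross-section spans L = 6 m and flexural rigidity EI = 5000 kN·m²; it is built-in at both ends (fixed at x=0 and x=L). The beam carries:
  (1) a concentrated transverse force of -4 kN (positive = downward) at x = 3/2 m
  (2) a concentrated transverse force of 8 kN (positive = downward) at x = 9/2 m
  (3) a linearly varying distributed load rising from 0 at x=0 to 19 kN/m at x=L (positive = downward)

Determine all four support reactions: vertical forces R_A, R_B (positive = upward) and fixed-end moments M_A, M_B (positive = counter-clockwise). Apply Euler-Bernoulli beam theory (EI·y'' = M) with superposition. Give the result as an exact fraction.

R_A = 599/40 kN, M_A = 867/40 kN·m, R_B = 1841/40 kN, M_B = -1593/40 kN·m

Load 1 — point force P=-4 kN at a=3/2 m (b=L-a=9/2):
  R_A = Pb²(3a+b)/L³ = (-4)·(9/2)²·(3·(3/2)+(9/2))/6³ = -27/8 kN
  M_A = Pab²/L² = (-4)·(3/2)·(9/2)²/6² = -27/8 kN·m
  R_B = Pa²(a+3b)/L³ = (-4)·(3/2)²·((3/2)+3·(9/2))/6³ = -5/8 kN
  M_B = -Pa²b/L² = -(-4)·(3/2)²·(9/2)/6² = 9/8 kN·m
Load 2 — point force P=8 kN at a=9/2 m (b=L-a=3/2):
  R_A = Pb²(3a+b)/L³ = 8·(3/2)²·(3·(9/2)+(3/2))/6³ = 5/4 kN
  M_A = Pab²/L² = 8·(9/2)·(3/2)²/6² = 9/4 kN·m
  R_B = Pa²(a+3b)/L³ = 8·(9/2)²·((9/2)+3·(3/2))/6³ = 27/4 kN
  M_B = -Pa²b/L² = -8·(9/2)²·(3/2)/6² = -27/4 kN·m
Load 3 — triangular load w₀=19 kN/m (0→w₀ over full span):
  R_A = 3w₀L/20 = 3·19·6/20 = 171/10 kN
  M_A = w₀L²/30 = 19·6²/30 = 114/5 kN·m
  R_B = 7w₀L/20 = 7·19·6/20 = 399/10 kN
  M_B = -w₀L²/20 = -19·6²/20 = -171/5 kN·m
Superposition: R_A = 599/40 kN, M_A = 867/40 kN·m, R_B = 1841/40 kN, M_B = -1593/40 kN·m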